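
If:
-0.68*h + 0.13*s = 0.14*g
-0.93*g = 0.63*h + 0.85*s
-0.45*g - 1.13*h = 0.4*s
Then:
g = 0.00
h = 0.00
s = 0.00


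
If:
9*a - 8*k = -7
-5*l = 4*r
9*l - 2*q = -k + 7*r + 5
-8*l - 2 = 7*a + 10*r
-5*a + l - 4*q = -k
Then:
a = -149/1435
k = 1088/1435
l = 58/205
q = 2239/5740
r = -29/82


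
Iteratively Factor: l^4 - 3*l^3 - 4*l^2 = (l - 4)*(l^3 + l^2) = (l - 4)*(l + 1)*(l^2) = l*(l - 4)*(l + 1)*(l)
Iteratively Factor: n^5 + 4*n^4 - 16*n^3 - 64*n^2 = (n - 4)*(n^4 + 8*n^3 + 16*n^2) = (n - 4)*(n + 4)*(n^3 + 4*n^2) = n*(n - 4)*(n + 4)*(n^2 + 4*n) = n*(n - 4)*(n + 4)^2*(n)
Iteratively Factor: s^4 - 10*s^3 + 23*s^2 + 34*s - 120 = (s - 4)*(s^3 - 6*s^2 - s + 30) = (s - 4)*(s + 2)*(s^2 - 8*s + 15) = (s - 5)*(s - 4)*(s + 2)*(s - 3)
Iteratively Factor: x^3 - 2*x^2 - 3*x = (x - 3)*(x^2 + x) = (x - 3)*(x + 1)*(x)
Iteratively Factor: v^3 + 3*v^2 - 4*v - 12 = (v + 3)*(v^2 - 4) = (v + 2)*(v + 3)*(v - 2)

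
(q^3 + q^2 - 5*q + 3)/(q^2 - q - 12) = (q^2 - 2*q + 1)/(q - 4)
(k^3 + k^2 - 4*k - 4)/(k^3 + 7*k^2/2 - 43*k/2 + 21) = 2*(k^2 + 3*k + 2)/(2*k^2 + 11*k - 21)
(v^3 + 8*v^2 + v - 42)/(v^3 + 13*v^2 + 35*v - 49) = (v^2 + v - 6)/(v^2 + 6*v - 7)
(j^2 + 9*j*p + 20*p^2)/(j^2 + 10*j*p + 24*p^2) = (j + 5*p)/(j + 6*p)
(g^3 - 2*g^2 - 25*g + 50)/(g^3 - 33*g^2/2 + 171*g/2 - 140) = 2*(g^2 + 3*g - 10)/(2*g^2 - 23*g + 56)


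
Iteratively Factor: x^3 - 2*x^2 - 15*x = (x)*(x^2 - 2*x - 15) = x*(x + 3)*(x - 5)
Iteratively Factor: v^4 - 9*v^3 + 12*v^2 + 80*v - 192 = (v + 3)*(v^3 - 12*v^2 + 48*v - 64) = (v - 4)*(v + 3)*(v^2 - 8*v + 16) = (v - 4)^2*(v + 3)*(v - 4)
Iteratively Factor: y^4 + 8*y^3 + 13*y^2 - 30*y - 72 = (y + 3)*(y^3 + 5*y^2 - 2*y - 24) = (y + 3)^2*(y^2 + 2*y - 8) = (y + 3)^2*(y + 4)*(y - 2)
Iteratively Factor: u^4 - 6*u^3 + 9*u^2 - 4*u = (u - 1)*(u^3 - 5*u^2 + 4*u) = (u - 4)*(u - 1)*(u^2 - u) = u*(u - 4)*(u - 1)*(u - 1)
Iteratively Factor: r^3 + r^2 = (r)*(r^2 + r) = r*(r + 1)*(r)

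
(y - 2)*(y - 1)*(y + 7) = y^3 + 4*y^2 - 19*y + 14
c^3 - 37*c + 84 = (c - 4)*(c - 3)*(c + 7)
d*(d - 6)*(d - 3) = d^3 - 9*d^2 + 18*d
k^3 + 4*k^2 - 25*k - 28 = (k - 4)*(k + 1)*(k + 7)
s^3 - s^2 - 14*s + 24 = (s - 3)*(s - 2)*(s + 4)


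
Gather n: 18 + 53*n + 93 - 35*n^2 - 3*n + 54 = -35*n^2 + 50*n + 165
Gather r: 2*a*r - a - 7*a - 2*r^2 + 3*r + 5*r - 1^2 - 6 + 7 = -8*a - 2*r^2 + r*(2*a + 8)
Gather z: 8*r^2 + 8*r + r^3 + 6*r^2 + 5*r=r^3 + 14*r^2 + 13*r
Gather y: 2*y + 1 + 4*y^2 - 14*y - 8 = 4*y^2 - 12*y - 7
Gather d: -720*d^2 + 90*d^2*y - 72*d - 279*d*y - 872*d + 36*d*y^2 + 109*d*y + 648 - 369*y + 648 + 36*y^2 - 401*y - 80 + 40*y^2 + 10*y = d^2*(90*y - 720) + d*(36*y^2 - 170*y - 944) + 76*y^2 - 760*y + 1216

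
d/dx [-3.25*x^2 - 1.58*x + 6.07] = -6.5*x - 1.58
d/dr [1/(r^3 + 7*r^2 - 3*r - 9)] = (-3*r^2 - 14*r + 3)/(r^3 + 7*r^2 - 3*r - 9)^2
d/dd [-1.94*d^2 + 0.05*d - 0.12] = 0.05 - 3.88*d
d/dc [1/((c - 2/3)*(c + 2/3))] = -162*c/(81*c^4 - 72*c^2 + 16)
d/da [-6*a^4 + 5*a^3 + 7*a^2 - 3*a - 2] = -24*a^3 + 15*a^2 + 14*a - 3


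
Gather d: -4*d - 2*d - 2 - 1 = -6*d - 3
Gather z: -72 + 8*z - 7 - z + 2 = 7*z - 77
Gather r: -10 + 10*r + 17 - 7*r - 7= 3*r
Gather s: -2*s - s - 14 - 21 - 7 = -3*s - 42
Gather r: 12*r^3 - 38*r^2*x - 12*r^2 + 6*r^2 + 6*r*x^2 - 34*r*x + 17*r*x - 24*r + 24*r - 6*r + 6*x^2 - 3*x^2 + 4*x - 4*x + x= 12*r^3 + r^2*(-38*x - 6) + r*(6*x^2 - 17*x - 6) + 3*x^2 + x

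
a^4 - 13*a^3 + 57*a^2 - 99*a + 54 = (a - 6)*(a - 3)^2*(a - 1)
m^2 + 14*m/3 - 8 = (m - 4/3)*(m + 6)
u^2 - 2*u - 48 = (u - 8)*(u + 6)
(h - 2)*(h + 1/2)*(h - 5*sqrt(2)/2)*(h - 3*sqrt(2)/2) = h^4 - 4*sqrt(2)*h^3 - 3*h^3/2 + 13*h^2/2 + 6*sqrt(2)*h^2 - 45*h/4 + 4*sqrt(2)*h - 15/2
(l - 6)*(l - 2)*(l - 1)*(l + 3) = l^4 - 6*l^3 - 7*l^2 + 48*l - 36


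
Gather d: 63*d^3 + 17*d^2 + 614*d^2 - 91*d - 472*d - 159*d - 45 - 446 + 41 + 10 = 63*d^3 + 631*d^2 - 722*d - 440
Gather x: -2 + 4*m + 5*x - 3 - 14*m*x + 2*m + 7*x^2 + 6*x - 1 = 6*m + 7*x^2 + x*(11 - 14*m) - 6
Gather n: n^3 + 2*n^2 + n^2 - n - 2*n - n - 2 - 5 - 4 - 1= n^3 + 3*n^2 - 4*n - 12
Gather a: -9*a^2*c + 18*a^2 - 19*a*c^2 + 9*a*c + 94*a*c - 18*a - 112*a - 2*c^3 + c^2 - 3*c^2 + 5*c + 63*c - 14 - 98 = a^2*(18 - 9*c) + a*(-19*c^2 + 103*c - 130) - 2*c^3 - 2*c^2 + 68*c - 112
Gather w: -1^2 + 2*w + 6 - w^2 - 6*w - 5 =-w^2 - 4*w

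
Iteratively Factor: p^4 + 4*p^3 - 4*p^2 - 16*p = (p + 2)*(p^3 + 2*p^2 - 8*p) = p*(p + 2)*(p^2 + 2*p - 8) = p*(p - 2)*(p + 2)*(p + 4)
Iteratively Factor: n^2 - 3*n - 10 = (n - 5)*(n + 2)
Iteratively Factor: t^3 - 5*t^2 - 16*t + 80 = (t - 4)*(t^2 - t - 20) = (t - 4)*(t + 4)*(t - 5)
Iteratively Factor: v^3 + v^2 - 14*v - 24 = (v - 4)*(v^2 + 5*v + 6) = (v - 4)*(v + 2)*(v + 3)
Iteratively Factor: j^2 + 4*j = (j + 4)*(j)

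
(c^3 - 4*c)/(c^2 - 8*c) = (c^2 - 4)/(c - 8)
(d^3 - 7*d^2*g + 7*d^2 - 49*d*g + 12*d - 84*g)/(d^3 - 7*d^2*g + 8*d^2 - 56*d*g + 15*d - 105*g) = (d + 4)/(d + 5)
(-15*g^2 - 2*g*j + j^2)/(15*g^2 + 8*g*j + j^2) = (-5*g + j)/(5*g + j)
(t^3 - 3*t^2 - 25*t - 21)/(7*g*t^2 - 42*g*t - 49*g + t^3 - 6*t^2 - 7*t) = (t + 3)/(7*g + t)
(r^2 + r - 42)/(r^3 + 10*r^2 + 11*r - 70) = (r - 6)/(r^2 + 3*r - 10)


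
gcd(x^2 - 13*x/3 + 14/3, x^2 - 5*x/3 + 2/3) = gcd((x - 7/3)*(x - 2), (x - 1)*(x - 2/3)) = 1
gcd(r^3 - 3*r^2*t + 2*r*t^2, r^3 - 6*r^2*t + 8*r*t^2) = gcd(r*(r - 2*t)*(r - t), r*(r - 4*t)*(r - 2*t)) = r^2 - 2*r*t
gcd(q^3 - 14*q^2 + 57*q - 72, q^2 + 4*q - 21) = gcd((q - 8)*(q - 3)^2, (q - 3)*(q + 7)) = q - 3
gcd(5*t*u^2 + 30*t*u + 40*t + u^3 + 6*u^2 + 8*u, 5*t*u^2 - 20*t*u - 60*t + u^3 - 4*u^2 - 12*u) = 5*t*u + 10*t + u^2 + 2*u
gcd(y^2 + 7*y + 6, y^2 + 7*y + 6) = y^2 + 7*y + 6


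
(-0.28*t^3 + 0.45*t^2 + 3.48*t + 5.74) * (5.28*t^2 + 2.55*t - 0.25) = -1.4784*t^5 + 1.662*t^4 + 19.5919*t^3 + 39.0687*t^2 + 13.767*t - 1.435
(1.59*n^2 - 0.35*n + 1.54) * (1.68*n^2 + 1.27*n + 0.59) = 2.6712*n^4 + 1.4313*n^3 + 3.0808*n^2 + 1.7493*n + 0.9086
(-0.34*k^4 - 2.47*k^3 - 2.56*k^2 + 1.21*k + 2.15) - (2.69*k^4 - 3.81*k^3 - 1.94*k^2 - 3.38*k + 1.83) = -3.03*k^4 + 1.34*k^3 - 0.62*k^2 + 4.59*k + 0.32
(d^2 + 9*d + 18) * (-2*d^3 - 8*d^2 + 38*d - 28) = -2*d^5 - 26*d^4 - 70*d^3 + 170*d^2 + 432*d - 504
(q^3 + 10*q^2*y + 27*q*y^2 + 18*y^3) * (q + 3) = q^4 + 10*q^3*y + 3*q^3 + 27*q^2*y^2 + 30*q^2*y + 18*q*y^3 + 81*q*y^2 + 54*y^3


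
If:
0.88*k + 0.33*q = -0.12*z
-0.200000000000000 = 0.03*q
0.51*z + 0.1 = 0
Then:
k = 2.53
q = -6.67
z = -0.20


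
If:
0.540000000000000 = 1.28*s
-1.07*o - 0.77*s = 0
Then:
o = -0.30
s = 0.42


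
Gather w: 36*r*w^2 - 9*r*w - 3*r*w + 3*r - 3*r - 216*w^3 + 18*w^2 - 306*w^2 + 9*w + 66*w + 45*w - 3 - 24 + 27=-216*w^3 + w^2*(36*r - 288) + w*(120 - 12*r)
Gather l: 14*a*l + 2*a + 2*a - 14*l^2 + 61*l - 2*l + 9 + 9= 4*a - 14*l^2 + l*(14*a + 59) + 18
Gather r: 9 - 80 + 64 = -7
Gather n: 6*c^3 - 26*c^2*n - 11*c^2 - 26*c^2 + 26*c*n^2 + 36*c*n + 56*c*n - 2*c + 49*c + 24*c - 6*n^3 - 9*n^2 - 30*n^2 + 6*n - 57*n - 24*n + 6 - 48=6*c^3 - 37*c^2 + 71*c - 6*n^3 + n^2*(26*c - 39) + n*(-26*c^2 + 92*c - 75) - 42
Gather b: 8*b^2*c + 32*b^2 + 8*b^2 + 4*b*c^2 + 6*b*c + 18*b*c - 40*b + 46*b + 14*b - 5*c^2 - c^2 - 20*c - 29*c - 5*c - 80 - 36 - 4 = b^2*(8*c + 40) + b*(4*c^2 + 24*c + 20) - 6*c^2 - 54*c - 120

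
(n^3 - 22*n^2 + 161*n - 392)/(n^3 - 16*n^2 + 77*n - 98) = (n - 8)/(n - 2)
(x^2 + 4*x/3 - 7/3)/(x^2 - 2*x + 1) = (x + 7/3)/(x - 1)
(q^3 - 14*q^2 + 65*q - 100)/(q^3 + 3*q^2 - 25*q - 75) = (q^2 - 9*q + 20)/(q^2 + 8*q + 15)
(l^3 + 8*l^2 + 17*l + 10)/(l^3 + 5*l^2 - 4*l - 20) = (l + 1)/(l - 2)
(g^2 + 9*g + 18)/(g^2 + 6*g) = (g + 3)/g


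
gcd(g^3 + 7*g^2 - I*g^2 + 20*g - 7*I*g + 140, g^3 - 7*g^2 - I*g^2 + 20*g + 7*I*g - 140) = g^2 - I*g + 20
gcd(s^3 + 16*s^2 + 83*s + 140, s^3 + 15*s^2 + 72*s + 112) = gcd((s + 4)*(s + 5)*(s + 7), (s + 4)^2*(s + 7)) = s^2 + 11*s + 28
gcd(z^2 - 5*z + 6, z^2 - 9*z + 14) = z - 2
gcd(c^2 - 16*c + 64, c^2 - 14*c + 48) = c - 8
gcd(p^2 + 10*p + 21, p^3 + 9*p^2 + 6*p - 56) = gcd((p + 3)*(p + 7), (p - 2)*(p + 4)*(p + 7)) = p + 7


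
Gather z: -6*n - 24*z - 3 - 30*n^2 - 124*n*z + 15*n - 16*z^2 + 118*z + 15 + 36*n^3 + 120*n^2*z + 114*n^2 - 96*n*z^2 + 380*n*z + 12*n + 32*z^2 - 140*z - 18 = 36*n^3 + 84*n^2 + 21*n + z^2*(16 - 96*n) + z*(120*n^2 + 256*n - 46) - 6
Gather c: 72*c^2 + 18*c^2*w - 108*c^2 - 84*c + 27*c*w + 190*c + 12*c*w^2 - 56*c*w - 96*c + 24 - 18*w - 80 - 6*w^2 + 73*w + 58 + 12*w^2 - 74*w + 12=c^2*(18*w - 36) + c*(12*w^2 - 29*w + 10) + 6*w^2 - 19*w + 14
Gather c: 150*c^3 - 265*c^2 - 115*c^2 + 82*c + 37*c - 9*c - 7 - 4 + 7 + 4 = 150*c^3 - 380*c^2 + 110*c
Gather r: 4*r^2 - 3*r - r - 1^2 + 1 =4*r^2 - 4*r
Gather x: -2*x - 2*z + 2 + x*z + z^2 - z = x*(z - 2) + z^2 - 3*z + 2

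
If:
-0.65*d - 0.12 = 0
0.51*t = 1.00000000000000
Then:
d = -0.18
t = 1.96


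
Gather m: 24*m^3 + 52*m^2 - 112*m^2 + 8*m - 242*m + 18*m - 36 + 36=24*m^3 - 60*m^2 - 216*m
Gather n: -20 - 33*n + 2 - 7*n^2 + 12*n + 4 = -7*n^2 - 21*n - 14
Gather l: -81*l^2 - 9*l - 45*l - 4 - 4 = -81*l^2 - 54*l - 8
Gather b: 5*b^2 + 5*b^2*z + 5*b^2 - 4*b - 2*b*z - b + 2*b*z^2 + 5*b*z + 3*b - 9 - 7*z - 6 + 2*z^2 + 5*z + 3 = b^2*(5*z + 10) + b*(2*z^2 + 3*z - 2) + 2*z^2 - 2*z - 12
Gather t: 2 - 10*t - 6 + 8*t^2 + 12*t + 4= 8*t^2 + 2*t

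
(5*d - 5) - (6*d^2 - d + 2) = -6*d^2 + 6*d - 7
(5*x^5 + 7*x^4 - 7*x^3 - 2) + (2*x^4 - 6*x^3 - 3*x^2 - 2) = 5*x^5 + 9*x^4 - 13*x^3 - 3*x^2 - 4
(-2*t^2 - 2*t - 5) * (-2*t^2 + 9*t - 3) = 4*t^4 - 14*t^3 - 2*t^2 - 39*t + 15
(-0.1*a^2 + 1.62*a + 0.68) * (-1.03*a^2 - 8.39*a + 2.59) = 0.103*a^4 - 0.8296*a^3 - 14.5512*a^2 - 1.5094*a + 1.7612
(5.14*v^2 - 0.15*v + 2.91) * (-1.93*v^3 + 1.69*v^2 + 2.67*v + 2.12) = -9.9202*v^5 + 8.9761*v^4 + 7.854*v^3 + 15.4142*v^2 + 7.4517*v + 6.1692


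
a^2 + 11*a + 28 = (a + 4)*(a + 7)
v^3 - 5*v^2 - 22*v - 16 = (v - 8)*(v + 1)*(v + 2)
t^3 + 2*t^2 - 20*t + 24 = (t - 2)^2*(t + 6)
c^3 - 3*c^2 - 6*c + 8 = (c - 4)*(c - 1)*(c + 2)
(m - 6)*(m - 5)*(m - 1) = m^3 - 12*m^2 + 41*m - 30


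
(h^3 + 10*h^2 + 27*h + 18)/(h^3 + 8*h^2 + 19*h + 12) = (h + 6)/(h + 4)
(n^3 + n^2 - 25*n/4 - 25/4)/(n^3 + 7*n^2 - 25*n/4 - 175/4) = (n + 1)/(n + 7)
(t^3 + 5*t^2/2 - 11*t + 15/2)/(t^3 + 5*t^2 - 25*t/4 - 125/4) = 2*(2*t^2 - 5*t + 3)/(4*t^2 - 25)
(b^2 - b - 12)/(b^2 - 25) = (b^2 - b - 12)/(b^2 - 25)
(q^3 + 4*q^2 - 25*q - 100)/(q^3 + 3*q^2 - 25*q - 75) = (q + 4)/(q + 3)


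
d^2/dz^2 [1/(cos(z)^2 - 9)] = 2*(-2*sin(z)^4 + 19*sin(z)^2 - 8)/(cos(z)^2 - 9)^3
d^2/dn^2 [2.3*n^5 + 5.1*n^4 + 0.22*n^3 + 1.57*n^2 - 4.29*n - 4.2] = 46.0*n^3 + 61.2*n^2 + 1.32*n + 3.14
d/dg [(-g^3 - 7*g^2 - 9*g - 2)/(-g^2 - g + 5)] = (g^4 + 2*g^3 - 17*g^2 - 74*g - 47)/(g^4 + 2*g^3 - 9*g^2 - 10*g + 25)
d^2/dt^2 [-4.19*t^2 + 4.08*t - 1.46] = -8.38000000000000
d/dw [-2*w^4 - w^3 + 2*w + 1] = -8*w^3 - 3*w^2 + 2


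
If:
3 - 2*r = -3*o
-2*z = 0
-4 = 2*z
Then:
No Solution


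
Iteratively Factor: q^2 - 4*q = (q)*(q - 4)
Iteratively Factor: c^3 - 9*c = (c + 3)*(c^2 - 3*c) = c*(c + 3)*(c - 3)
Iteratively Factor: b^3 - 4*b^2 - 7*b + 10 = (b - 5)*(b^2 + b - 2) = (b - 5)*(b + 2)*(b - 1)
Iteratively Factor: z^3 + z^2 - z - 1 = (z + 1)*(z^2 - 1) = (z - 1)*(z + 1)*(z + 1)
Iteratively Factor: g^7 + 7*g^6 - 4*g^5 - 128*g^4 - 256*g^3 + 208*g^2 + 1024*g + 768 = (g + 2)*(g^6 + 5*g^5 - 14*g^4 - 100*g^3 - 56*g^2 + 320*g + 384) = (g + 2)^2*(g^5 + 3*g^4 - 20*g^3 - 60*g^2 + 64*g + 192) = (g - 2)*(g + 2)^2*(g^4 + 5*g^3 - 10*g^2 - 80*g - 96) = (g - 2)*(g + 2)^3*(g^3 + 3*g^2 - 16*g - 48) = (g - 2)*(g + 2)^3*(g + 3)*(g^2 - 16) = (g - 2)*(g + 2)^3*(g + 3)*(g + 4)*(g - 4)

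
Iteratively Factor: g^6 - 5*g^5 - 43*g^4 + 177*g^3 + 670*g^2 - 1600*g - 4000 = (g + 2)*(g^5 - 7*g^4 - 29*g^3 + 235*g^2 + 200*g - 2000) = (g + 2)*(g + 4)*(g^4 - 11*g^3 + 15*g^2 + 175*g - 500) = (g - 5)*(g + 2)*(g + 4)*(g^3 - 6*g^2 - 15*g + 100) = (g - 5)^2*(g + 2)*(g + 4)*(g^2 - g - 20) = (g - 5)^3*(g + 2)*(g + 4)*(g + 4)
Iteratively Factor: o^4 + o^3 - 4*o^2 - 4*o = (o)*(o^3 + o^2 - 4*o - 4) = o*(o + 2)*(o^2 - o - 2) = o*(o - 2)*(o + 2)*(o + 1)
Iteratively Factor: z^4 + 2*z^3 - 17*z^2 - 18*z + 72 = (z + 3)*(z^3 - z^2 - 14*z + 24) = (z + 3)*(z + 4)*(z^2 - 5*z + 6) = (z - 3)*(z + 3)*(z + 4)*(z - 2)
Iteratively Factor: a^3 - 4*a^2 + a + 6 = (a + 1)*(a^2 - 5*a + 6) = (a - 2)*(a + 1)*(a - 3)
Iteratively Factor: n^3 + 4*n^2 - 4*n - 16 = (n - 2)*(n^2 + 6*n + 8) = (n - 2)*(n + 4)*(n + 2)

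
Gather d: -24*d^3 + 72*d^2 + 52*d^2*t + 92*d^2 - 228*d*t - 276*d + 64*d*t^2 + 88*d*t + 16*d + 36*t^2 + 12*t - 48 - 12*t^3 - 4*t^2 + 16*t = -24*d^3 + d^2*(52*t + 164) + d*(64*t^2 - 140*t - 260) - 12*t^3 + 32*t^2 + 28*t - 48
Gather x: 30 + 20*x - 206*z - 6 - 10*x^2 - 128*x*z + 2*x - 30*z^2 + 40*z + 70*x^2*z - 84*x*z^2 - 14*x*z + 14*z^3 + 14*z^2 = x^2*(70*z - 10) + x*(-84*z^2 - 142*z + 22) + 14*z^3 - 16*z^2 - 166*z + 24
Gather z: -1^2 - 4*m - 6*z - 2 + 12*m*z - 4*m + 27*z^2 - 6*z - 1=-8*m + 27*z^2 + z*(12*m - 12) - 4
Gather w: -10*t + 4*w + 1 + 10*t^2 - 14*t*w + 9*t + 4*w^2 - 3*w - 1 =10*t^2 - t + 4*w^2 + w*(1 - 14*t)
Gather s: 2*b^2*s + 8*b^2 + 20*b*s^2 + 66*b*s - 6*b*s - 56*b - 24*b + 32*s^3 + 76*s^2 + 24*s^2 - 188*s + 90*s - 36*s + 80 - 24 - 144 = 8*b^2 - 80*b + 32*s^3 + s^2*(20*b + 100) + s*(2*b^2 + 60*b - 134) - 88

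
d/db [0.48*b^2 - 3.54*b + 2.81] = 0.96*b - 3.54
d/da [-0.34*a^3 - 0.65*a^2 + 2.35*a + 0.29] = -1.02*a^2 - 1.3*a + 2.35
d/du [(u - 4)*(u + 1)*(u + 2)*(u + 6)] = 4*u^3 + 15*u^2 - 32*u - 68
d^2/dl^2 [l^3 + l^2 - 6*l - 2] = 6*l + 2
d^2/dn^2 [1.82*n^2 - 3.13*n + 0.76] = 3.64000000000000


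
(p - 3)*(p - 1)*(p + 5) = p^3 + p^2 - 17*p + 15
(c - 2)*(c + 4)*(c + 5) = c^3 + 7*c^2 + 2*c - 40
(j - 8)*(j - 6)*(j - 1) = j^3 - 15*j^2 + 62*j - 48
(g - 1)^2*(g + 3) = g^3 + g^2 - 5*g + 3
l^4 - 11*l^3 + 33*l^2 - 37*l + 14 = (l - 7)*(l - 2)*(l - 1)^2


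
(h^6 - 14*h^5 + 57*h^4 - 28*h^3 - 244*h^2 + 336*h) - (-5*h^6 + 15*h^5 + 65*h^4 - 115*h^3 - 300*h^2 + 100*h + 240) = 6*h^6 - 29*h^5 - 8*h^4 + 87*h^3 + 56*h^2 + 236*h - 240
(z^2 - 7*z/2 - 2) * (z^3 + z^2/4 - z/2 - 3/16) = z^5 - 13*z^4/4 - 27*z^3/8 + 17*z^2/16 + 53*z/32 + 3/8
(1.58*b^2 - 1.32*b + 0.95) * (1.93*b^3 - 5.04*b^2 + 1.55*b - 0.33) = 3.0494*b^5 - 10.5108*b^4 + 10.9353*b^3 - 7.3554*b^2 + 1.9081*b - 0.3135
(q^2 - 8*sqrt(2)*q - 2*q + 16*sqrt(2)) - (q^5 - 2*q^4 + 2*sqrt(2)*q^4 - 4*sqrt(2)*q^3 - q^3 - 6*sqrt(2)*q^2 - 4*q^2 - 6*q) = -q^5 - 2*sqrt(2)*q^4 + 2*q^4 + q^3 + 4*sqrt(2)*q^3 + 5*q^2 + 6*sqrt(2)*q^2 - 8*sqrt(2)*q + 4*q + 16*sqrt(2)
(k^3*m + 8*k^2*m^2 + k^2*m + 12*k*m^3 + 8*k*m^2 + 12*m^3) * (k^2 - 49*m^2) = k^5*m + 8*k^4*m^2 + k^4*m - 37*k^3*m^3 + 8*k^3*m^2 - 392*k^2*m^4 - 37*k^2*m^3 - 588*k*m^5 - 392*k*m^4 - 588*m^5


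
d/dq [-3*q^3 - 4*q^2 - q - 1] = -9*q^2 - 8*q - 1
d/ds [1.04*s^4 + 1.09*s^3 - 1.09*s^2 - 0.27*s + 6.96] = 4.16*s^3 + 3.27*s^2 - 2.18*s - 0.27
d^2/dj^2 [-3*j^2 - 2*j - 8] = -6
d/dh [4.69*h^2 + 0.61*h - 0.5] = 9.38*h + 0.61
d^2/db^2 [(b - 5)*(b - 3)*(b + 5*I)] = 6*b - 16 + 10*I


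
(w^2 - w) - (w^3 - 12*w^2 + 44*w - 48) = -w^3 + 13*w^2 - 45*w + 48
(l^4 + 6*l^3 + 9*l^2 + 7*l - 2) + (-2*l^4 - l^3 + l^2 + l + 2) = -l^4 + 5*l^3 + 10*l^2 + 8*l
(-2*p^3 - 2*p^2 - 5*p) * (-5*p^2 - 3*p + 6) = 10*p^5 + 16*p^4 + 19*p^3 + 3*p^2 - 30*p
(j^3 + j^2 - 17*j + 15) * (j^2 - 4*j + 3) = j^5 - 3*j^4 - 18*j^3 + 86*j^2 - 111*j + 45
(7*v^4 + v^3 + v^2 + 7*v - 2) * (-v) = -7*v^5 - v^4 - v^3 - 7*v^2 + 2*v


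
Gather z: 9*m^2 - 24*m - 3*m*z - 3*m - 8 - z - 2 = 9*m^2 - 27*m + z*(-3*m - 1) - 10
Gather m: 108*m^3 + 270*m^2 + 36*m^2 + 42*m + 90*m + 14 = 108*m^3 + 306*m^2 + 132*m + 14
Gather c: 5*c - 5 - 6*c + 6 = 1 - c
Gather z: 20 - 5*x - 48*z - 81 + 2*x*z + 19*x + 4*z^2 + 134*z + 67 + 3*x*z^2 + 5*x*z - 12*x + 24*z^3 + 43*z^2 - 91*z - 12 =2*x + 24*z^3 + z^2*(3*x + 47) + z*(7*x - 5) - 6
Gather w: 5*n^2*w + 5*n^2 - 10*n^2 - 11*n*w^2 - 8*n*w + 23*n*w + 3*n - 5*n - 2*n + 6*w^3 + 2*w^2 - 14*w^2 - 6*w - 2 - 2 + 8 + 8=-5*n^2 - 4*n + 6*w^3 + w^2*(-11*n - 12) + w*(5*n^2 + 15*n - 6) + 12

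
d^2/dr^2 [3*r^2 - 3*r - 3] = 6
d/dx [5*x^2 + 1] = 10*x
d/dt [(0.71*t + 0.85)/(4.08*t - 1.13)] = (4.825439 - 17.422824*t)/(4.08*t - 1.13)^3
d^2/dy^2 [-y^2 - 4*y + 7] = -2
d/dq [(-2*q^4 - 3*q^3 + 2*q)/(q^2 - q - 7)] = (-4*q^5 + 3*q^4 + 62*q^3 + 61*q^2 - 14)/(q^4 - 2*q^3 - 13*q^2 + 14*q + 49)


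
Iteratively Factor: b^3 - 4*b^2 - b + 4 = (b - 1)*(b^2 - 3*b - 4) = (b - 4)*(b - 1)*(b + 1)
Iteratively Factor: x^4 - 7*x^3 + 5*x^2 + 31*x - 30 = (x - 1)*(x^3 - 6*x^2 - x + 30) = (x - 1)*(x + 2)*(x^2 - 8*x + 15) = (x - 5)*(x - 1)*(x + 2)*(x - 3)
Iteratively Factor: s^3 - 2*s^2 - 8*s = (s)*(s^2 - 2*s - 8) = s*(s - 4)*(s + 2)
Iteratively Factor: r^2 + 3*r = (r + 3)*(r)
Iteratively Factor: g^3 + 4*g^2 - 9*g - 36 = (g - 3)*(g^2 + 7*g + 12) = (g - 3)*(g + 4)*(g + 3)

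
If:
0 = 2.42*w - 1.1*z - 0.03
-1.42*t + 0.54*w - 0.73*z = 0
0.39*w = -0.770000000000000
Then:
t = 1.50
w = -1.97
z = -4.37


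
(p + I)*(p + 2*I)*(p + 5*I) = p^3 + 8*I*p^2 - 17*p - 10*I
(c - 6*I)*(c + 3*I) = c^2 - 3*I*c + 18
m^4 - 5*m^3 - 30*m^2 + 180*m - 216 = (m - 6)*(m - 3)*(m - 2)*(m + 6)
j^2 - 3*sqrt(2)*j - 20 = (j - 5*sqrt(2))*(j + 2*sqrt(2))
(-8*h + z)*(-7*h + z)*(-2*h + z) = -112*h^3 + 86*h^2*z - 17*h*z^2 + z^3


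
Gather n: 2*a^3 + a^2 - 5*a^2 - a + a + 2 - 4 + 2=2*a^3 - 4*a^2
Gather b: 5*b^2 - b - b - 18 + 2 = 5*b^2 - 2*b - 16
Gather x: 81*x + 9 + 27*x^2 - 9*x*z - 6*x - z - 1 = 27*x^2 + x*(75 - 9*z) - z + 8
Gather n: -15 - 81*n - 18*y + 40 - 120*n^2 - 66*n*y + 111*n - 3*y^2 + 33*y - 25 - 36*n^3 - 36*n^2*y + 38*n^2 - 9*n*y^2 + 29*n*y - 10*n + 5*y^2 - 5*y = -36*n^3 + n^2*(-36*y - 82) + n*(-9*y^2 - 37*y + 20) + 2*y^2 + 10*y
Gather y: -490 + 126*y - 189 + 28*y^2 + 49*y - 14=28*y^2 + 175*y - 693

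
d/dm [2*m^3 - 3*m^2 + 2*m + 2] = 6*m^2 - 6*m + 2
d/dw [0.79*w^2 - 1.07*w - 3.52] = 1.58*w - 1.07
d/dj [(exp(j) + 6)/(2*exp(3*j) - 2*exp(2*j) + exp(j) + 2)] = (-(exp(j) + 6)*(6*exp(2*j) - 4*exp(j) + 1) + 2*exp(3*j) - 2*exp(2*j) + exp(j) + 2)*exp(j)/(2*exp(3*j) - 2*exp(2*j) + exp(j) + 2)^2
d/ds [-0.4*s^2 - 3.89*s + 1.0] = -0.8*s - 3.89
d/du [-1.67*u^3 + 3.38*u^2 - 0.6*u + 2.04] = -5.01*u^2 + 6.76*u - 0.6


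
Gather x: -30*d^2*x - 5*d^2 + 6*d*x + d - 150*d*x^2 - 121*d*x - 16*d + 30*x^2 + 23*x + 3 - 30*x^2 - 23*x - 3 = -5*d^2 - 150*d*x^2 - 15*d + x*(-30*d^2 - 115*d)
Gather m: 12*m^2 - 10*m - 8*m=12*m^2 - 18*m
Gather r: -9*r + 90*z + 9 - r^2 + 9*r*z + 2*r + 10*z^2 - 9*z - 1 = -r^2 + r*(9*z - 7) + 10*z^2 + 81*z + 8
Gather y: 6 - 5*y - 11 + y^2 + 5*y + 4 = y^2 - 1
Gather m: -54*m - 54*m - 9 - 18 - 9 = -108*m - 36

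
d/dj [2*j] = 2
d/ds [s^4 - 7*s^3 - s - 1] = 4*s^3 - 21*s^2 - 1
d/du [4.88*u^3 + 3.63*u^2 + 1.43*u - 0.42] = 14.64*u^2 + 7.26*u + 1.43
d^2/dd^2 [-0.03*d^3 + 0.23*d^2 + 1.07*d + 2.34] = 0.46 - 0.18*d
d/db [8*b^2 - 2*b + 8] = 16*b - 2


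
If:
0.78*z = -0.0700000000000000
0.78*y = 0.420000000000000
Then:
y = 0.54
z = -0.09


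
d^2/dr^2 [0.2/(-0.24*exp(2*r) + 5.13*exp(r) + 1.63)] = ((0.192*exp(r) - 1.026)*(-0.24*exp(2*r) + 5.13*exp(r) + 1.63) + 0.2*(0.48*exp(r) - 5.13)*(0.96*exp(r) - 10.26)*exp(r))*exp(r)/(-0.24*exp(2*r) + 5.13*exp(r) + 1.63)^3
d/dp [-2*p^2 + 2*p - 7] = 2 - 4*p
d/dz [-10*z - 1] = -10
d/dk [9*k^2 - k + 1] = 18*k - 1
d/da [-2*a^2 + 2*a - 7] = 2 - 4*a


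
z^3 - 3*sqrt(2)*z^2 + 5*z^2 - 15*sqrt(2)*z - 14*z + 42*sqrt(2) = (z - 2)*(z + 7)*(z - 3*sqrt(2))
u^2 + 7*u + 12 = (u + 3)*(u + 4)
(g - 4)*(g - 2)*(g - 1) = g^3 - 7*g^2 + 14*g - 8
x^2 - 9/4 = (x - 3/2)*(x + 3/2)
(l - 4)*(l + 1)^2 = l^3 - 2*l^2 - 7*l - 4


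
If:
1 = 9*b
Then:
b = 1/9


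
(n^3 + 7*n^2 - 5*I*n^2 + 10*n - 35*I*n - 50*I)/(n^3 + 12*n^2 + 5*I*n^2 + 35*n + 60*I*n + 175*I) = (n^2 + n*(2 - 5*I) - 10*I)/(n^2 + n*(7 + 5*I) + 35*I)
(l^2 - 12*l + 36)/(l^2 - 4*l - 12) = (l - 6)/(l + 2)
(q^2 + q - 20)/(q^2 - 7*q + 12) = (q + 5)/(q - 3)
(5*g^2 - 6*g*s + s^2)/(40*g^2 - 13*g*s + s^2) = (-g + s)/(-8*g + s)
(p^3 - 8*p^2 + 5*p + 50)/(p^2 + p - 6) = (p^3 - 8*p^2 + 5*p + 50)/(p^2 + p - 6)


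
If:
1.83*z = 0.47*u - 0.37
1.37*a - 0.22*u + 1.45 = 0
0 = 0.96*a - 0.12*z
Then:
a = 0.23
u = 8.04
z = 1.86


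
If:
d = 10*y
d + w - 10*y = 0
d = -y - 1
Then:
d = -10/11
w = 0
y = -1/11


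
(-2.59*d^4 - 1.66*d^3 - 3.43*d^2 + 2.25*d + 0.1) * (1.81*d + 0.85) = -4.6879*d^5 - 5.2061*d^4 - 7.6193*d^3 + 1.157*d^2 + 2.0935*d + 0.085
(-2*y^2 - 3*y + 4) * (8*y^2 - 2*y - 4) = -16*y^4 - 20*y^3 + 46*y^2 + 4*y - 16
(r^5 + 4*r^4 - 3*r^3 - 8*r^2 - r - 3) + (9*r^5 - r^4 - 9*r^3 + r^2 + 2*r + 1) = 10*r^5 + 3*r^4 - 12*r^3 - 7*r^2 + r - 2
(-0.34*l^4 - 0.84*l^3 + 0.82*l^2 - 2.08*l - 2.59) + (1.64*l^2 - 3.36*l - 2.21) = -0.34*l^4 - 0.84*l^3 + 2.46*l^2 - 5.44*l - 4.8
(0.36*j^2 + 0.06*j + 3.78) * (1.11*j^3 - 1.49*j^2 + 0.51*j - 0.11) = 0.3996*j^5 - 0.4698*j^4 + 4.29*j^3 - 5.6412*j^2 + 1.9212*j - 0.4158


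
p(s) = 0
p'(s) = 0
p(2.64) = 0.00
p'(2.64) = 0.00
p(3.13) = 0.00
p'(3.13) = 0.00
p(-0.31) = 0.00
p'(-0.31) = 0.00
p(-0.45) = 0.00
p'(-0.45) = 0.00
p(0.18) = 0.00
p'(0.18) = 0.00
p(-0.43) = 0.00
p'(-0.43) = 0.00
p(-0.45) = 0.00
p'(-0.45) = 0.00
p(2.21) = 0.00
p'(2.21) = 0.00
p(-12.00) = 0.00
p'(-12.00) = 0.00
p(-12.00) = 0.00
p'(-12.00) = 0.00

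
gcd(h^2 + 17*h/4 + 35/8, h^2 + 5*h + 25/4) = h + 5/2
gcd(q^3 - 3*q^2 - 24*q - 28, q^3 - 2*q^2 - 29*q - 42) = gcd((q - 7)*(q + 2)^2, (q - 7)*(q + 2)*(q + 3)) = q^2 - 5*q - 14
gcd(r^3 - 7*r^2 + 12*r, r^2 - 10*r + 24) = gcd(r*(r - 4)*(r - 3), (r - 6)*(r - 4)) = r - 4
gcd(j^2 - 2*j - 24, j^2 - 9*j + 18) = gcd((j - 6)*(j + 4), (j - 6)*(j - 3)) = j - 6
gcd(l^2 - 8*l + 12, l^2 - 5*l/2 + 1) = l - 2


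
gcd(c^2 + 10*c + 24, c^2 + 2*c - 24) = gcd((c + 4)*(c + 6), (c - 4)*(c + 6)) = c + 6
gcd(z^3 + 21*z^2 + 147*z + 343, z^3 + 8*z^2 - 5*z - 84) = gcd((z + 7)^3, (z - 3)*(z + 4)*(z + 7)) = z + 7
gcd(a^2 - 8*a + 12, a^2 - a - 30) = a - 6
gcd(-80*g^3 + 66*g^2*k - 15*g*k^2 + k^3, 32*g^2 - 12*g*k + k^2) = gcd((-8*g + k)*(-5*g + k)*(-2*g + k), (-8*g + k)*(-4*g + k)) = 8*g - k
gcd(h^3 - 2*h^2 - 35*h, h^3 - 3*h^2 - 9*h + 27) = 1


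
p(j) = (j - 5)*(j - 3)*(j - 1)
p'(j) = (j - 5)*(j - 3) + (j - 5)*(j - 1) + (j - 3)*(j - 1) = 3*j^2 - 18*j + 23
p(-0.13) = -18.14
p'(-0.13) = 25.39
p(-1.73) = -86.90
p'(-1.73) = 63.12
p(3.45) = -1.71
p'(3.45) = -3.39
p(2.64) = 1.39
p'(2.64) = -3.61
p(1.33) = 2.02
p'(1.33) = 4.37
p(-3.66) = -268.77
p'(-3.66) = 129.07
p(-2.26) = -124.49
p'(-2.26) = 79.00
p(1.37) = 2.19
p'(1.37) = 3.97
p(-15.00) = -5760.00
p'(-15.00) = 968.00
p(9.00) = 192.00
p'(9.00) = 104.00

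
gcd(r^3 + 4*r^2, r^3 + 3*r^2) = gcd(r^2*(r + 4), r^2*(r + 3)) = r^2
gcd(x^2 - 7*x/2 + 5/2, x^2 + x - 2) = x - 1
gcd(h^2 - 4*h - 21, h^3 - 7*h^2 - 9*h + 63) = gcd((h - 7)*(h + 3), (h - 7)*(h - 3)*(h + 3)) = h^2 - 4*h - 21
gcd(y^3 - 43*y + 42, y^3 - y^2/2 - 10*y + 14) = 1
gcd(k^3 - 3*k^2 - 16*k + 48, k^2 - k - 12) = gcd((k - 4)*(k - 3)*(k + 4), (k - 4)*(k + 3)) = k - 4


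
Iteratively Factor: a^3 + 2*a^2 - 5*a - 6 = (a - 2)*(a^2 + 4*a + 3) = (a - 2)*(a + 3)*(a + 1)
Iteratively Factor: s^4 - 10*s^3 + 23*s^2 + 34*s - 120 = (s + 2)*(s^3 - 12*s^2 + 47*s - 60) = (s - 3)*(s + 2)*(s^2 - 9*s + 20) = (s - 5)*(s - 3)*(s + 2)*(s - 4)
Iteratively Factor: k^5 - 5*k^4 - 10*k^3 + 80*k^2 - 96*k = (k)*(k^4 - 5*k^3 - 10*k^2 + 80*k - 96) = k*(k + 4)*(k^3 - 9*k^2 + 26*k - 24) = k*(k - 4)*(k + 4)*(k^2 - 5*k + 6) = k*(k - 4)*(k - 3)*(k + 4)*(k - 2)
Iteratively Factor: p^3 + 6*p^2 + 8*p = (p + 4)*(p^2 + 2*p) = p*(p + 4)*(p + 2)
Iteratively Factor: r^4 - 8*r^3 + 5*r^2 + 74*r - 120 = (r - 5)*(r^3 - 3*r^2 - 10*r + 24) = (r - 5)*(r + 3)*(r^2 - 6*r + 8) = (r - 5)*(r - 2)*(r + 3)*(r - 4)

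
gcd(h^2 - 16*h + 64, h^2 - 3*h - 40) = h - 8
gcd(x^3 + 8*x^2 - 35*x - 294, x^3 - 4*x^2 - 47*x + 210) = x^2 + x - 42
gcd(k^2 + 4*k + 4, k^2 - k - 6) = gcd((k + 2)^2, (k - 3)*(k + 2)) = k + 2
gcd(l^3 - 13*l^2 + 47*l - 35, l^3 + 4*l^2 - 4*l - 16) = 1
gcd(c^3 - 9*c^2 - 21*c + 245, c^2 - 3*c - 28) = c - 7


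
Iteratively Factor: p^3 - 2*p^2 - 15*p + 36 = (p + 4)*(p^2 - 6*p + 9) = (p - 3)*(p + 4)*(p - 3)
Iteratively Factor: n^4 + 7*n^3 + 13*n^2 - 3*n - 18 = (n + 3)*(n^3 + 4*n^2 + n - 6) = (n + 3)^2*(n^2 + n - 2) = (n - 1)*(n + 3)^2*(n + 2)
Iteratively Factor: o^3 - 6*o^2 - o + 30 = (o - 5)*(o^2 - o - 6) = (o - 5)*(o - 3)*(o + 2)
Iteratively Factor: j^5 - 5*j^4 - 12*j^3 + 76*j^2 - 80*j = (j + 4)*(j^4 - 9*j^3 + 24*j^2 - 20*j) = (j - 2)*(j + 4)*(j^3 - 7*j^2 + 10*j) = (j - 2)^2*(j + 4)*(j^2 - 5*j) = (j - 5)*(j - 2)^2*(j + 4)*(j)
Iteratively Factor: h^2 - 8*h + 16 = (h - 4)*(h - 4)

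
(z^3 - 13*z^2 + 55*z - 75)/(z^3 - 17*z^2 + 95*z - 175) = (z - 3)/(z - 7)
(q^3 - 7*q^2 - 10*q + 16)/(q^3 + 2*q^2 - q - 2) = (q - 8)/(q + 1)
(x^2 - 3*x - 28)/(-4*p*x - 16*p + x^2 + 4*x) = (x - 7)/(-4*p + x)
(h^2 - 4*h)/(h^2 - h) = (h - 4)/(h - 1)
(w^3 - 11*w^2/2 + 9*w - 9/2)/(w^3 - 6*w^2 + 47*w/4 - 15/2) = 2*(w^2 - 4*w + 3)/(2*w^2 - 9*w + 10)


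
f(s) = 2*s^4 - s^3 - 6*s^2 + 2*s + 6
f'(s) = 8*s^3 - 3*s^2 - 12*s + 2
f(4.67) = 733.90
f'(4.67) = 695.31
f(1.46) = 2.11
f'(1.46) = 2.98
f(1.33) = 1.95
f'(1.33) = -0.45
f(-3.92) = 438.45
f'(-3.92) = -478.95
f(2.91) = 79.79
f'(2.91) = 138.81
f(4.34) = 529.48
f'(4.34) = 547.39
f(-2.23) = 32.25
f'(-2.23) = -74.88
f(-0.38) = 4.47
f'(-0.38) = 5.69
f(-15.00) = 103251.00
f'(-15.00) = -27493.00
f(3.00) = 93.00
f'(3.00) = 155.00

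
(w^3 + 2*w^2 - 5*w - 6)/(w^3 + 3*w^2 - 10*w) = (w^2 + 4*w + 3)/(w*(w + 5))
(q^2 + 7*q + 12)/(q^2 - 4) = (q^2 + 7*q + 12)/(q^2 - 4)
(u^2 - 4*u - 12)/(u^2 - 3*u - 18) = (u + 2)/(u + 3)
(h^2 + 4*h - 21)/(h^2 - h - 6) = (h + 7)/(h + 2)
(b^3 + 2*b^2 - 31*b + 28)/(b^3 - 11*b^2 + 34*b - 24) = (b + 7)/(b - 6)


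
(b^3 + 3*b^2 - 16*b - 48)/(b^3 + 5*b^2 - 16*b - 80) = (b + 3)/(b + 5)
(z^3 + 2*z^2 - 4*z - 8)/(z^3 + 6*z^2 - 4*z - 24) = (z + 2)/(z + 6)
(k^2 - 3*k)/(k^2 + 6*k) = (k - 3)/(k + 6)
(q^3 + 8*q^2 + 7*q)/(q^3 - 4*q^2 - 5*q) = (q + 7)/(q - 5)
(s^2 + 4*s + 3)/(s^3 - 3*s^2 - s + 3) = (s + 3)/(s^2 - 4*s + 3)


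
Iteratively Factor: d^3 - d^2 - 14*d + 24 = (d + 4)*(d^2 - 5*d + 6) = (d - 3)*(d + 4)*(d - 2)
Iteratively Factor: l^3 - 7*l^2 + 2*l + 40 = (l + 2)*(l^2 - 9*l + 20) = (l - 4)*(l + 2)*(l - 5)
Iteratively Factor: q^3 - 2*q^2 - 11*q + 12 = (q - 1)*(q^2 - q - 12) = (q - 1)*(q + 3)*(q - 4)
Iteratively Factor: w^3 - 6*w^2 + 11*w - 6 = (w - 2)*(w^2 - 4*w + 3) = (w - 3)*(w - 2)*(w - 1)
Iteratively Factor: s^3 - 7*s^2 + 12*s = (s)*(s^2 - 7*s + 12) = s*(s - 4)*(s - 3)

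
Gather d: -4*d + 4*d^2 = 4*d^2 - 4*d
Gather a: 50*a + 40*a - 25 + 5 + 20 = 90*a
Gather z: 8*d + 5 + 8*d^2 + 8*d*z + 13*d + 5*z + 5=8*d^2 + 21*d + z*(8*d + 5) + 10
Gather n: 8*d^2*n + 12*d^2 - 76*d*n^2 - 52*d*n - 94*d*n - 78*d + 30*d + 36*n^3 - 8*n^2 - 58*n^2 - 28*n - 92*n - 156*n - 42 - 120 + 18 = 12*d^2 - 48*d + 36*n^3 + n^2*(-76*d - 66) + n*(8*d^2 - 146*d - 276) - 144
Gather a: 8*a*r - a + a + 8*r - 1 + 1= 8*a*r + 8*r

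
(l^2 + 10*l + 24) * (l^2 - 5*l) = l^4 + 5*l^3 - 26*l^2 - 120*l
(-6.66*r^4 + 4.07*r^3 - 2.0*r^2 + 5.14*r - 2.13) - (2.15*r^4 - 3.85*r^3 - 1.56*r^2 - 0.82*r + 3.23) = -8.81*r^4 + 7.92*r^3 - 0.44*r^2 + 5.96*r - 5.36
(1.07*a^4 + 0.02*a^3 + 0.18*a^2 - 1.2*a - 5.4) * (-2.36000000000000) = -2.5252*a^4 - 0.0472*a^3 - 0.4248*a^2 + 2.832*a + 12.744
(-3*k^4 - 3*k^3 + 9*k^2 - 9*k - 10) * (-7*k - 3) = 21*k^5 + 30*k^4 - 54*k^3 + 36*k^2 + 97*k + 30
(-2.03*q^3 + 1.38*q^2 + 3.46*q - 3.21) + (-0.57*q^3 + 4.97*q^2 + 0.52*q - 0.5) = -2.6*q^3 + 6.35*q^2 + 3.98*q - 3.71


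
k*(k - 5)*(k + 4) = k^3 - k^2 - 20*k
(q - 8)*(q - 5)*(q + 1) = q^3 - 12*q^2 + 27*q + 40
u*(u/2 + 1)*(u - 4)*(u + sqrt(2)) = u^4/2 - u^3 + sqrt(2)*u^3/2 - 4*u^2 - sqrt(2)*u^2 - 4*sqrt(2)*u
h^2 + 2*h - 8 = (h - 2)*(h + 4)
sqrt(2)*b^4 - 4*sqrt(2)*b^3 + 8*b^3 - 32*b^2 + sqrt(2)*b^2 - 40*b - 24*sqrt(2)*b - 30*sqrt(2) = (b - 5)*(b + sqrt(2))*(b + 3*sqrt(2))*(sqrt(2)*b + sqrt(2))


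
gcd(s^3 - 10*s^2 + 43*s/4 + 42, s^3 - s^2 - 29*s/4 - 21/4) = s^2 - 2*s - 21/4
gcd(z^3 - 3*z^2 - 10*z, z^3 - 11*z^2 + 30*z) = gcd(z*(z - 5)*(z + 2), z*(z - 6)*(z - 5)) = z^2 - 5*z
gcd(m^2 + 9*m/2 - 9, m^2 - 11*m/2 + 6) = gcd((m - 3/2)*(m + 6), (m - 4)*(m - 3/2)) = m - 3/2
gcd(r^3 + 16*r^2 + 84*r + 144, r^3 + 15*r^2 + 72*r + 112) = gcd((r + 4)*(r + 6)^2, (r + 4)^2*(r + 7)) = r + 4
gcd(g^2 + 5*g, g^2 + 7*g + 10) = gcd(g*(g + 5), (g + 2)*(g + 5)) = g + 5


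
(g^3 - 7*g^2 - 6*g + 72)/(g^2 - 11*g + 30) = (g^2 - g - 12)/(g - 5)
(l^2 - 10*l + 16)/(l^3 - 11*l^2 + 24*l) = (l - 2)/(l*(l - 3))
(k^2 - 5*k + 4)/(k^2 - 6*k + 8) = (k - 1)/(k - 2)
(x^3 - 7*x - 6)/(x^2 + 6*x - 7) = (x^3 - 7*x - 6)/(x^2 + 6*x - 7)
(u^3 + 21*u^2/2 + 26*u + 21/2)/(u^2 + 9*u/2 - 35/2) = (2*u^2 + 7*u + 3)/(2*u - 5)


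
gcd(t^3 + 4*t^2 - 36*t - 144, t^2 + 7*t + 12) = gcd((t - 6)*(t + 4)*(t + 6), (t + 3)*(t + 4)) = t + 4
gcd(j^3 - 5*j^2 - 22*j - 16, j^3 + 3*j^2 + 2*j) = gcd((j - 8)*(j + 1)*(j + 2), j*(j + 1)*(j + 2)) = j^2 + 3*j + 2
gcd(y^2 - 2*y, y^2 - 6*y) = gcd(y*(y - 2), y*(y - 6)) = y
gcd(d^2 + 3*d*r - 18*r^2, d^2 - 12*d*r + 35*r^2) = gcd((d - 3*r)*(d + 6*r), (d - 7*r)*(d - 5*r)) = 1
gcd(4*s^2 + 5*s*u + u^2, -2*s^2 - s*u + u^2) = s + u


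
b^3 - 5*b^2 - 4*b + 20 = (b - 5)*(b - 2)*(b + 2)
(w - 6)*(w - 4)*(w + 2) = w^3 - 8*w^2 + 4*w + 48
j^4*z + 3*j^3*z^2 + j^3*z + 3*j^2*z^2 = j^2*(j + 3*z)*(j*z + z)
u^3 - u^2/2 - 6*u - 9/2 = (u - 3)*(u + 1)*(u + 3/2)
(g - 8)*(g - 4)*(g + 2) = g^3 - 10*g^2 + 8*g + 64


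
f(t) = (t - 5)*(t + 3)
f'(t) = 2*t - 2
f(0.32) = -15.54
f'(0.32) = -1.36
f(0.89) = -15.99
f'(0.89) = -0.22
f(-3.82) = 7.23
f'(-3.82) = -9.64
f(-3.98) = 8.80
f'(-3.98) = -9.96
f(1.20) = -15.96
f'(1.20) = 0.40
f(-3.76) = 6.66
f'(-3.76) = -9.52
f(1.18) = -15.97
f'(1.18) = 0.36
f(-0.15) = -14.68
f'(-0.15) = -2.30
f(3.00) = -12.00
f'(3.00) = 4.00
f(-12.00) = 153.00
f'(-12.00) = -26.00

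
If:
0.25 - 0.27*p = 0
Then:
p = 0.93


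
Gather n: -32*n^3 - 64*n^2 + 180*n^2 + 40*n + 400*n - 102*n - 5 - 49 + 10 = -32*n^3 + 116*n^2 + 338*n - 44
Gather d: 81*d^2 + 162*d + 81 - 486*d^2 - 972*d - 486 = -405*d^2 - 810*d - 405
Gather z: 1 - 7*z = 1 - 7*z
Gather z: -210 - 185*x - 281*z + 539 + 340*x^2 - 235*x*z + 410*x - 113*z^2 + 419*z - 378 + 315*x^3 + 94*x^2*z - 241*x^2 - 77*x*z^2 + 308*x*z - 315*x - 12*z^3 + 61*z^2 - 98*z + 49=315*x^3 + 99*x^2 - 90*x - 12*z^3 + z^2*(-77*x - 52) + z*(94*x^2 + 73*x + 40)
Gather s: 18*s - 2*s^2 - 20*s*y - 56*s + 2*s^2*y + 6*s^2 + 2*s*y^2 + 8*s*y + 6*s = s^2*(2*y + 4) + s*(2*y^2 - 12*y - 32)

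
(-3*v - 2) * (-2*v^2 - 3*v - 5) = 6*v^3 + 13*v^2 + 21*v + 10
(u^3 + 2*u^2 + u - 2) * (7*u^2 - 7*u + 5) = 7*u^5 + 7*u^4 - 2*u^3 - 11*u^2 + 19*u - 10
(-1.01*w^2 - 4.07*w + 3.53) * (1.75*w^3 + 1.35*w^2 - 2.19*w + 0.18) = -1.7675*w^5 - 8.486*w^4 + 2.8949*w^3 + 13.497*w^2 - 8.4633*w + 0.6354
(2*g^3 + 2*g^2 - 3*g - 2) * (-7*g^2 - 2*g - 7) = -14*g^5 - 18*g^4 + 3*g^3 + 6*g^2 + 25*g + 14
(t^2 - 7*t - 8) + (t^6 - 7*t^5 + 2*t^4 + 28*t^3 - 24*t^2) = t^6 - 7*t^5 + 2*t^4 + 28*t^3 - 23*t^2 - 7*t - 8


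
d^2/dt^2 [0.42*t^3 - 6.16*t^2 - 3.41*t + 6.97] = 2.52*t - 12.32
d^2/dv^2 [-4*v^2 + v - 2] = -8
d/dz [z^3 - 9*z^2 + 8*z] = 3*z^2 - 18*z + 8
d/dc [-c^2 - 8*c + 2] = -2*c - 8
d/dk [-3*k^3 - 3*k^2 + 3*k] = -9*k^2 - 6*k + 3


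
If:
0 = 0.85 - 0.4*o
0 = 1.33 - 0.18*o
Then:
No Solution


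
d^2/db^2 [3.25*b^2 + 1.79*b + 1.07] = 6.50000000000000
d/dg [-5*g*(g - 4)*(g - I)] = -15*g^2 + 10*g*(4 + I) - 20*I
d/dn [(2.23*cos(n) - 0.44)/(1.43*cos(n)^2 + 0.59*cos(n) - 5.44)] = (3.1889*cos(n)^2 - 1.2584*cos(n) + 11.8716)*sin(n)/(2.0449*cos(n)^4 + 1.6874*cos(n)^3 - 15.2103*cos(n)^2 - 6.4192*cos(n) + 29.5936)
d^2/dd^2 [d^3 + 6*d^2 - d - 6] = 6*d + 12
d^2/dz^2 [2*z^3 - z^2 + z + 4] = 12*z - 2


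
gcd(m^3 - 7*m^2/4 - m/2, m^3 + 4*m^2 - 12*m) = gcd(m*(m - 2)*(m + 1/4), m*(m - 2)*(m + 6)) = m^2 - 2*m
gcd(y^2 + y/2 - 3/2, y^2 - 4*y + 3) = y - 1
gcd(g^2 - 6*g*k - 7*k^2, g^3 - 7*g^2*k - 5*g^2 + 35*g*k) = g - 7*k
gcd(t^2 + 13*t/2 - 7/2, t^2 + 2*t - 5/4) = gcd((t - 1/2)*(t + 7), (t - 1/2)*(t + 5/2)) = t - 1/2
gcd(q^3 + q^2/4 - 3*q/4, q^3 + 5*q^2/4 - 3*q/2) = q^2 - 3*q/4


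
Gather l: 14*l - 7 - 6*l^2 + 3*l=-6*l^2 + 17*l - 7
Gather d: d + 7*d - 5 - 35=8*d - 40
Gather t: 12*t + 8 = 12*t + 8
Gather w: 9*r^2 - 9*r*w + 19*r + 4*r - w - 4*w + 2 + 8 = 9*r^2 + 23*r + w*(-9*r - 5) + 10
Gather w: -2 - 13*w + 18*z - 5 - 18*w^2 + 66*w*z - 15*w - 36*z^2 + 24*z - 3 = -18*w^2 + w*(66*z - 28) - 36*z^2 + 42*z - 10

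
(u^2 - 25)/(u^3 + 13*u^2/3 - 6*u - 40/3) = 3*(u - 5)/(3*u^2 - 2*u - 8)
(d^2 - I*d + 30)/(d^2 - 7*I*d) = (d^2 - I*d + 30)/(d*(d - 7*I))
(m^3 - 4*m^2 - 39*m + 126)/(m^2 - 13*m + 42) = (m^2 + 3*m - 18)/(m - 6)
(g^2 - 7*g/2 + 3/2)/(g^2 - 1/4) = 2*(g - 3)/(2*g + 1)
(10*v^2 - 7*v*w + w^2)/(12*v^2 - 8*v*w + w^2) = (5*v - w)/(6*v - w)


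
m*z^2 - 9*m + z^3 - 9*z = (m + z)*(z - 3)*(z + 3)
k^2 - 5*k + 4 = (k - 4)*(k - 1)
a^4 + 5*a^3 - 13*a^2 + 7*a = a*(a - 1)^2*(a + 7)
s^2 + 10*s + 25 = (s + 5)^2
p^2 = p^2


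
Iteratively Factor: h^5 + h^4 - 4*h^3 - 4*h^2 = (h - 2)*(h^4 + 3*h^3 + 2*h^2) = (h - 2)*(h + 2)*(h^3 + h^2) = h*(h - 2)*(h + 2)*(h^2 + h) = h*(h - 2)*(h + 1)*(h + 2)*(h)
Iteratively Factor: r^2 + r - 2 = (r + 2)*(r - 1)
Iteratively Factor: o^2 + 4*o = (o)*(o + 4)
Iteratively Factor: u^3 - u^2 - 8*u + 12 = (u - 2)*(u^2 + u - 6) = (u - 2)^2*(u + 3)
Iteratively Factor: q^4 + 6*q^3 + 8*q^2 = (q)*(q^3 + 6*q^2 + 8*q) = q*(q + 4)*(q^2 + 2*q) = q^2*(q + 4)*(q + 2)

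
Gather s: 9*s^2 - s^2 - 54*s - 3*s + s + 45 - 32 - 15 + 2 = 8*s^2 - 56*s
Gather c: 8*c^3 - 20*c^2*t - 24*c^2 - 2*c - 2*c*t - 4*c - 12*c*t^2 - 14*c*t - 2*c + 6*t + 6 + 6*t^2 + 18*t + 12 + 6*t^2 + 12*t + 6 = 8*c^3 + c^2*(-20*t - 24) + c*(-12*t^2 - 16*t - 8) + 12*t^2 + 36*t + 24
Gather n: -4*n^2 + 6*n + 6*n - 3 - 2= -4*n^2 + 12*n - 5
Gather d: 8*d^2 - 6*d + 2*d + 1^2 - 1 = 8*d^2 - 4*d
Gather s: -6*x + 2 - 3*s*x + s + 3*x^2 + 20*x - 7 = s*(1 - 3*x) + 3*x^2 + 14*x - 5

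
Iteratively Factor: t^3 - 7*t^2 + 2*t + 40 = (t + 2)*(t^2 - 9*t + 20) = (t - 5)*(t + 2)*(t - 4)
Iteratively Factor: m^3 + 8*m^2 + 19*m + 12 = (m + 3)*(m^2 + 5*m + 4) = (m + 1)*(m + 3)*(m + 4)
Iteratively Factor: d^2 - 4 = (d + 2)*(d - 2)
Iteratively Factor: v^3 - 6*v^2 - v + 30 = (v - 5)*(v^2 - v - 6) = (v - 5)*(v - 3)*(v + 2)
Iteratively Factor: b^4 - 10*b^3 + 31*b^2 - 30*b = (b - 2)*(b^3 - 8*b^2 + 15*b) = (b - 3)*(b - 2)*(b^2 - 5*b) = b*(b - 3)*(b - 2)*(b - 5)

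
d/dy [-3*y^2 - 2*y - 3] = -6*y - 2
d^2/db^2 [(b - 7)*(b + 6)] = 2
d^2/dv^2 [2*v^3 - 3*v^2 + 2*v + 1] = 12*v - 6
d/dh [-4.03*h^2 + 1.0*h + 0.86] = 1.0 - 8.06*h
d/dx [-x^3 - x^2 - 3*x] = -3*x^2 - 2*x - 3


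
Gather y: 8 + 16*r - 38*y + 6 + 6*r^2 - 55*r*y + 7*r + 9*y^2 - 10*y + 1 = 6*r^2 + 23*r + 9*y^2 + y*(-55*r - 48) + 15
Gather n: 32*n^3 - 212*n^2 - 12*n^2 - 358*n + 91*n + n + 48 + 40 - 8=32*n^3 - 224*n^2 - 266*n + 80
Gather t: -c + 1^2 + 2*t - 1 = -c + 2*t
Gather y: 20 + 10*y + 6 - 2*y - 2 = 8*y + 24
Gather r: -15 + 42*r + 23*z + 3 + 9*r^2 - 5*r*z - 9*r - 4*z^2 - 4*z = 9*r^2 + r*(33 - 5*z) - 4*z^2 + 19*z - 12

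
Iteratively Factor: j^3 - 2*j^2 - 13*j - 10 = (j + 1)*(j^2 - 3*j - 10) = (j - 5)*(j + 1)*(j + 2)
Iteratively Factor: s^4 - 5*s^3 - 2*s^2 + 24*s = (s - 3)*(s^3 - 2*s^2 - 8*s) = s*(s - 3)*(s^2 - 2*s - 8) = s*(s - 3)*(s + 2)*(s - 4)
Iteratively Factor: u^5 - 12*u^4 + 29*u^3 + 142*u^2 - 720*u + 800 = (u - 5)*(u^4 - 7*u^3 - 6*u^2 + 112*u - 160) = (u - 5)^2*(u^3 - 2*u^2 - 16*u + 32) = (u - 5)^2*(u - 2)*(u^2 - 16) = (u - 5)^2*(u - 4)*(u - 2)*(u + 4)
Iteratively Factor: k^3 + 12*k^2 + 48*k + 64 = (k + 4)*(k^2 + 8*k + 16) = (k + 4)^2*(k + 4)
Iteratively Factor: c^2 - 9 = (c - 3)*(c + 3)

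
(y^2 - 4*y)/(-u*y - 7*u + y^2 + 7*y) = y*(4 - y)/(u*y + 7*u - y^2 - 7*y)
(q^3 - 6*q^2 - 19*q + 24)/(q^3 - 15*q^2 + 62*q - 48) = (q + 3)/(q - 6)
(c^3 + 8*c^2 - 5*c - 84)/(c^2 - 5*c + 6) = (c^2 + 11*c + 28)/(c - 2)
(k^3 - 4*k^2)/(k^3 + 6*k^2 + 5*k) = k*(k - 4)/(k^2 + 6*k + 5)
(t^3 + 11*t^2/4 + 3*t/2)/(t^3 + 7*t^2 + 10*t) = (t + 3/4)/(t + 5)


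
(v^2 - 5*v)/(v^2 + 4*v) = (v - 5)/(v + 4)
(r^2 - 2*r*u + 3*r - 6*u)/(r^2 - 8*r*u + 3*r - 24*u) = (r - 2*u)/(r - 8*u)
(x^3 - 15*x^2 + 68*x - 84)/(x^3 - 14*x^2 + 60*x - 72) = (x - 7)/(x - 6)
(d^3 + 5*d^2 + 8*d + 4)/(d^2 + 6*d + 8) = (d^2 + 3*d + 2)/(d + 4)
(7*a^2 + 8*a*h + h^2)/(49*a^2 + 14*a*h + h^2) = (a + h)/(7*a + h)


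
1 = 1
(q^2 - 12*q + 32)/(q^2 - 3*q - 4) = (q - 8)/(q + 1)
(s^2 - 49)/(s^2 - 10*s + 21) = (s + 7)/(s - 3)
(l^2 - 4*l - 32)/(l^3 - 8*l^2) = (l + 4)/l^2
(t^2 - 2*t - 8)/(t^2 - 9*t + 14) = (t^2 - 2*t - 8)/(t^2 - 9*t + 14)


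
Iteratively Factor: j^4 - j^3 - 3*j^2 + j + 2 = (j - 2)*(j^3 + j^2 - j - 1) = (j - 2)*(j - 1)*(j^2 + 2*j + 1) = (j - 2)*(j - 1)*(j + 1)*(j + 1)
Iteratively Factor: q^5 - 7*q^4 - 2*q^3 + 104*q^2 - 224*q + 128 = (q - 2)*(q^4 - 5*q^3 - 12*q^2 + 80*q - 64) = (q - 4)*(q - 2)*(q^3 - q^2 - 16*q + 16) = (q - 4)*(q - 2)*(q - 1)*(q^2 - 16) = (q - 4)*(q - 2)*(q - 1)*(q + 4)*(q - 4)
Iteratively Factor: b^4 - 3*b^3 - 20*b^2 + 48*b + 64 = (b - 4)*(b^3 + b^2 - 16*b - 16) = (b - 4)*(b + 4)*(b^2 - 3*b - 4) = (b - 4)*(b + 1)*(b + 4)*(b - 4)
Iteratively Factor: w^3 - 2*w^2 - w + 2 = (w - 2)*(w^2 - 1) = (w - 2)*(w + 1)*(w - 1)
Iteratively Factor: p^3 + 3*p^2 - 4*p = (p + 4)*(p^2 - p) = (p - 1)*(p + 4)*(p)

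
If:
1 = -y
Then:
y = -1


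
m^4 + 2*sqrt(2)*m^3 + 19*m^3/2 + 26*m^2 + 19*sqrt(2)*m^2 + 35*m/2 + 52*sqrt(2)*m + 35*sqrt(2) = (m + 1)*(m + 7/2)*(m + 5)*(m + 2*sqrt(2))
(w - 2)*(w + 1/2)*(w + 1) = w^3 - w^2/2 - 5*w/2 - 1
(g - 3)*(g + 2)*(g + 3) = g^3 + 2*g^2 - 9*g - 18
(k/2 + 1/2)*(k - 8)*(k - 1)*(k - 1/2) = k^4/2 - 17*k^3/4 + 3*k^2/2 + 17*k/4 - 2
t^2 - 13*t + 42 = (t - 7)*(t - 6)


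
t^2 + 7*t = t*(t + 7)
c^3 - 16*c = c*(c - 4)*(c + 4)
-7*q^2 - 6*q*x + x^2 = (-7*q + x)*(q + x)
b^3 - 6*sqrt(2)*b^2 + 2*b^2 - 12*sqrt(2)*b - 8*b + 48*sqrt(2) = (b - 2)*(b + 4)*(b - 6*sqrt(2))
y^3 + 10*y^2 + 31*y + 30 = (y + 2)*(y + 3)*(y + 5)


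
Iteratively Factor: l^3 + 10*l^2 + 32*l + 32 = (l + 4)*(l^2 + 6*l + 8) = (l + 4)^2*(l + 2)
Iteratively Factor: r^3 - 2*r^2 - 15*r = (r + 3)*(r^2 - 5*r) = r*(r + 3)*(r - 5)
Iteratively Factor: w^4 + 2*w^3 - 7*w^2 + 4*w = (w - 1)*(w^3 + 3*w^2 - 4*w) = w*(w - 1)*(w^2 + 3*w - 4) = w*(w - 1)*(w + 4)*(w - 1)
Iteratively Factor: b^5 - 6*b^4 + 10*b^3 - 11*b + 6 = (b - 1)*(b^4 - 5*b^3 + 5*b^2 + 5*b - 6) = (b - 2)*(b - 1)*(b^3 - 3*b^2 - b + 3) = (b - 2)*(b - 1)*(b + 1)*(b^2 - 4*b + 3) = (b - 2)*(b - 1)^2*(b + 1)*(b - 3)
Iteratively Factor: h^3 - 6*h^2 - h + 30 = (h - 5)*(h^2 - h - 6) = (h - 5)*(h + 2)*(h - 3)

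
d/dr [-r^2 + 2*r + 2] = 2 - 2*r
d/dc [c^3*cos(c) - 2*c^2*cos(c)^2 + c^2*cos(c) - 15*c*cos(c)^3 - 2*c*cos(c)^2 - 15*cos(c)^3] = -c^3*sin(c) - c^2*sin(c) + 2*c^2*sin(2*c) + 3*c^2*cos(c) + 45*c*sin(c)*cos(c)^2 + 2*c*sin(2*c) - 4*c*cos(c)^2 + 2*c*cos(c) + 45*sin(c)*cos(c)^2 - 15*cos(c)^3 - 2*cos(c)^2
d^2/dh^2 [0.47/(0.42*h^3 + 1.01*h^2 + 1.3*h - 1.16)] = (-(1.1844*h + 0.9494)*(0.42*h^3 + 1.01*h^2 + 1.3*h - 1.16) + 0.47*(1.26*h^2 + 2.02*h + 1.3)*(2.52*h^2 + 4.04*h + 2.6))/(0.42*h^3 + 1.01*h^2 + 1.3*h - 1.16)^3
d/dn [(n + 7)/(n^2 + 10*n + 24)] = (n^2 + 10*n - 2*(n + 5)*(n + 7) + 24)/(n^2 + 10*n + 24)^2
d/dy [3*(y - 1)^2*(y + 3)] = 3*(y - 1)*(3*y + 5)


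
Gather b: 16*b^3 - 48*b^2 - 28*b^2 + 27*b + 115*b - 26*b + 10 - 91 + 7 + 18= 16*b^3 - 76*b^2 + 116*b - 56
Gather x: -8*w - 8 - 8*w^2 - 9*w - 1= -8*w^2 - 17*w - 9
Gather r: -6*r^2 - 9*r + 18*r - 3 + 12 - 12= -6*r^2 + 9*r - 3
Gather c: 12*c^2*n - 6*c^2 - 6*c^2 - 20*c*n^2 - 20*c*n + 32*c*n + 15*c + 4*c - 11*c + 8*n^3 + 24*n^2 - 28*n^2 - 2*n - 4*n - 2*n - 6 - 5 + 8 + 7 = c^2*(12*n - 12) + c*(-20*n^2 + 12*n + 8) + 8*n^3 - 4*n^2 - 8*n + 4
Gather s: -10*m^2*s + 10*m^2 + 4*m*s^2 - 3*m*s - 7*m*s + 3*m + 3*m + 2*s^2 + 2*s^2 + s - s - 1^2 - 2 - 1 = 10*m^2 + 6*m + s^2*(4*m + 4) + s*(-10*m^2 - 10*m) - 4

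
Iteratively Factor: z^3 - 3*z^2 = (z)*(z^2 - 3*z) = z*(z - 3)*(z)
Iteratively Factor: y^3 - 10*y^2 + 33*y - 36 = (y - 3)*(y^2 - 7*y + 12) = (y - 3)^2*(y - 4)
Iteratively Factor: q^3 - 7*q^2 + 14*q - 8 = (q - 1)*(q^2 - 6*q + 8) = (q - 2)*(q - 1)*(q - 4)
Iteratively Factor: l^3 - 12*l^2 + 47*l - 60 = (l - 4)*(l^2 - 8*l + 15) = (l - 4)*(l - 3)*(l - 5)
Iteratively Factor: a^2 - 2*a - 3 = (a - 3)*(a + 1)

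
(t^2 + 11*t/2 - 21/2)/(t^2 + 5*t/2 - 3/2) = (2*t^2 + 11*t - 21)/(2*t^2 + 5*t - 3)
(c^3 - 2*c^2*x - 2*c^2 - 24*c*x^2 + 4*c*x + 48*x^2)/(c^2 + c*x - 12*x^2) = (-c^2 + 6*c*x + 2*c - 12*x)/(-c + 3*x)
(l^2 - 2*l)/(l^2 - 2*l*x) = (l - 2)/(l - 2*x)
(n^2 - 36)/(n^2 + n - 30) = (n - 6)/(n - 5)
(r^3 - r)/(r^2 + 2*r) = (r^2 - 1)/(r + 2)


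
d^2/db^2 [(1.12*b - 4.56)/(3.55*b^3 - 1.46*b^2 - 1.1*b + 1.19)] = (84.6888*b^5 - 724.43856*b^4 + 391.673664*b^3 - 8.25705599999998*b^2 + 83.317488*b - 23.948128)/(44.738875*b^9 - 55.19895*b^8 - 18.88671*b^7 + 76.086589*b^6 - 31.1544*b^5 - 25.571688*b^4 + 25.217305*b^3 - 1.882818*b^2 - 4.67313*b + 1.685159)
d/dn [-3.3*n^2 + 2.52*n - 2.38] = 2.52 - 6.6*n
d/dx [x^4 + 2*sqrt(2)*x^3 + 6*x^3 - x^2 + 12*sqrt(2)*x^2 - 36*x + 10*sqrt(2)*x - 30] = 4*x^3 + 6*sqrt(2)*x^2 + 18*x^2 - 2*x + 24*sqrt(2)*x - 36 + 10*sqrt(2)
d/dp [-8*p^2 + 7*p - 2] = 7 - 16*p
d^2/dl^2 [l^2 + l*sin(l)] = -l*sin(l) + 2*cos(l) + 2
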